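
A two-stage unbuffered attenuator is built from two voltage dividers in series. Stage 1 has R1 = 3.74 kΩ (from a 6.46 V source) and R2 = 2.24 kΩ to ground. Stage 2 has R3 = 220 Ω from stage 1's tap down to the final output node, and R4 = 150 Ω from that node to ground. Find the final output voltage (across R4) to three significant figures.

V_out ≈ 0.205 V

Stage 2 presents R3+R4 = 370.0 Ω as a load on stage 1's tap.
Stage 1's lower leg becomes R2‖(R3+R4) = 317.5 Ω, so V_mid = 6.46 × 317.5/4058 = 0.5056 V.
Stage 2 is itself unloaded: V_out = V_mid × R4/(R3+R4) = 0.5056 × 150/370.0 = 0.205 V.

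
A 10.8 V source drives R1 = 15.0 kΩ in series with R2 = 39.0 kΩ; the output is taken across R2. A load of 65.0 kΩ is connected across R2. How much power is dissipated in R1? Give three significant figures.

P ≈ 1.13 mW

Total resistance from the source is R1 + (R2‖R_L) = 39.38 kΩ, so I = 10.8/39.38 kΩ = 0.2743 mA.
P = I²·R1 = (0.2743 mA)² × 15.0 kΩ = 1.13 mW.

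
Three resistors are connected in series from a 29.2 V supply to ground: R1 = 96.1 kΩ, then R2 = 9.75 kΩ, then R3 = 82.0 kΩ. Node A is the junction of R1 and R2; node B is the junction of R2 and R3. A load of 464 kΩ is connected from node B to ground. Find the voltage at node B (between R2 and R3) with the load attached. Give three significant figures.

At node B, R3 is in parallel with the load: R3‖R_L = 69.68 kΩ.
Below node A the resistance is R2 + (R3‖R_L) = 79.43 kΩ, so V_A = 29.2 × 79.43/175.5 = 13.21 V.
Then V_B = V_A × (R3‖R_L)/(R2 + R3‖R_L) = 13.21 × 69.68/79.43 = 11.6 V.

V ≈ 11.6 V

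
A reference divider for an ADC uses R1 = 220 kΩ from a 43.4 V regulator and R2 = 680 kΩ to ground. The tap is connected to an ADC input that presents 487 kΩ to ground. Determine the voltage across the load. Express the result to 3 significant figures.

The load sits in parallel with R2: R2‖R_L = (680 × 487) / (680 + 487) = 283.8 kΩ.
V_out = 43.4 × 283.8 / (220 + 283.8) = 43.4 × 283.8/503.8 = 24.4 V.

V_out ≈ 24.4 V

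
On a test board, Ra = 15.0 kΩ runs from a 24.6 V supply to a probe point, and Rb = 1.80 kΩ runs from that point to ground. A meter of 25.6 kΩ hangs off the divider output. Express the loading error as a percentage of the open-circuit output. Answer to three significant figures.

5.91 %

The divider's output (Thévenin) resistance is Ra‖Rb = 1.607 kΩ.
Fractional drop under load = R_th/(R_th + R_L) = 1.607 / (1.607 + 25.6) = 0.05907.
So the output falls by 5.91 %.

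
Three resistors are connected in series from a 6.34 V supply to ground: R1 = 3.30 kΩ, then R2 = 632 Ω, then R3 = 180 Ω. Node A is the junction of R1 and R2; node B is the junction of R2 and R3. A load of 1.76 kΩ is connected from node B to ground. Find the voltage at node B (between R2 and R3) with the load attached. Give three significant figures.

V ≈ 0.253 V

At node B, R3 is in parallel with the load: R3‖R_L = 163.3 Ω.
Below node A the resistance is R2 + (R3‖R_L) = 795.3 Ω, so V_A = 6.34 × 795.3/4095 = 1.231 V.
Then V_B = V_A × (R3‖R_L)/(R2 + R3‖R_L) = 1.231 × 163.3/795.3 = 0.253 V.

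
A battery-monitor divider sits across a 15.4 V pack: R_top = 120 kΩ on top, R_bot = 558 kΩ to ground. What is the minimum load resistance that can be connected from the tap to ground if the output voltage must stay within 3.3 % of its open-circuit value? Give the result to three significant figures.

Output resistance R_th = R_top‖R_bot = (120 × 558)/678.0 = 98.76 kΩ.
The fractional drop is R_th/(R_th + R_L); requiring this ≤ 0.0330 gives R_L ≥ R_th(1/0.0330 − 1) = 98.76 × 29.30 = 2.89 MΩ.

R_L(min) ≈ 2.89 MΩ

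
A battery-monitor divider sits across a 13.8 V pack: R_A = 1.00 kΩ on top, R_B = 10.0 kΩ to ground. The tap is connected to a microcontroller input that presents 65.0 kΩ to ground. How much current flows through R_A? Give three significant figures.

R_B‖R_L = 8.667 kΩ, so the source sees R_A + R_B‖R_L = 9.667 kΩ.
I = 13.8 V / 9.667 kΩ = 1.43 mA.

I ≈ 1.43 mA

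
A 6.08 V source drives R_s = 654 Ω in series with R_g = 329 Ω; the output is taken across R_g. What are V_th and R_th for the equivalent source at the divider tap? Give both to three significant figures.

V_th = 2.03 V, R_th = 219 Ω

V_th is the open-circuit tap voltage: 6.08 × 329/(654 + 329) = 2.03 V.
With the supply zeroed, R_s and R_g appear in parallel from the tap: R_th = R_s‖R_g = (654 × 329)/983.0 = 219 Ω.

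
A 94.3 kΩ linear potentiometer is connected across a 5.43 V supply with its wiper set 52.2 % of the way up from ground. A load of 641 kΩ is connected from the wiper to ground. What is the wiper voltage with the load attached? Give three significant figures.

V ≈ 2.73 V

The wiper splits the pot into (1−α)R = 45.08 kΩ above and αR = 49.22 kΩ below.
Lower section ‖ load = 45.71 kΩ.
V_wiper = 5.43 × 45.71/(45.08 + 45.71) = 2.73 V.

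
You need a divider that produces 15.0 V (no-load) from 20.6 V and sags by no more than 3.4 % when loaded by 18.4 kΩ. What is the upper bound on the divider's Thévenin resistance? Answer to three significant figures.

R_th ≤ 648 Ω

Loading drop = R_th/(R_th + R_L) ≤ 0.0340, so R_th ≤ R_L · ε/(1−ε) = 18.4 kΩ × 0.0340/0.9660 = 648 Ω.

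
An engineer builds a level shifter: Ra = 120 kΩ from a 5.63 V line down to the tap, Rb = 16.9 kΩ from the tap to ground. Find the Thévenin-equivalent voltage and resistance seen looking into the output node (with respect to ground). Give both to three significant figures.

V_th is the open-circuit tap voltage: 5.63 × 16.9/(120 + 16.9) = 0.695 V.
With the supply zeroed, Ra and Rb appear in parallel from the tap: R_th = Ra‖Rb = (120 × 16.9)/136.9 = 14.8 kΩ.

V_th = 0.695 V, R_th = 14.8 kΩ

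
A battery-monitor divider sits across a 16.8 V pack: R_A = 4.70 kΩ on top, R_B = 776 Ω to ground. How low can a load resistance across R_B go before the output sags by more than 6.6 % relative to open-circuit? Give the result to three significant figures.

Output resistance R_th = R_A‖R_B = (4700 × 776)/5476 = 666.0 Ω.
The fractional drop is R_th/(R_th + R_L); requiring this ≤ 0.0660 gives R_L ≥ R_th(1/0.0660 − 1) = 666.0 × 14.15 = 9.43 kΩ.

R_L(min) ≈ 9.43 kΩ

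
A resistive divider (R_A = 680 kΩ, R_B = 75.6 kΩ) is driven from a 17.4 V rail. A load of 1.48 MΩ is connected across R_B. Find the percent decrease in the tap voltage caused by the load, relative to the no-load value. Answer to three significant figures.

The divider's output (Thévenin) resistance is R_A‖R_B = 68.04 kΩ.
Fractional drop under load = R_th/(R_th + R_L) = 68.04 / (68.04 + 1480) = 0.04395.
So the output falls by 4.39 %.

4.39 %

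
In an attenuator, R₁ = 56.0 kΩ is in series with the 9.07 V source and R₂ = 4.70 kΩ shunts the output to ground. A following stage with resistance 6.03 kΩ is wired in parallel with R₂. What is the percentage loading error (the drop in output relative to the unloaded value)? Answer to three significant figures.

41.8 %

Unloaded V = 9.07 × 4.70/60.70 = 0.7023 V.
Loaded: R₂‖R_L = 2.641 kΩ, giving V = 9.07 × 2.641/58.64 = 0.4085 V.
Drop = (0.7023 − 0.4085) / 0.7023 = 41.8 %.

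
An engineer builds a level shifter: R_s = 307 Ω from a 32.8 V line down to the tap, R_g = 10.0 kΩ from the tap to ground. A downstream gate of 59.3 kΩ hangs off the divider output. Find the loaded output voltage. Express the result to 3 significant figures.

The load sits in parallel with R_g: R_g‖R_L = (10000 × 59300) / (10000 + 59300) = 8557 Ω.
V_out = 32.8 × 8557 / (307 + 8557) = 32.8 × 8557/8864 = 31.7 V.

V_out ≈ 31.7 V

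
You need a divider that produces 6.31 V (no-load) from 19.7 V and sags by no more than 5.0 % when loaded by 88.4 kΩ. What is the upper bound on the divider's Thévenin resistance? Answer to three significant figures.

R_th ≤ 4.65 kΩ

Loading drop = R_th/(R_th + R_L) ≤ 0.0500, so R_th ≤ R_L · ε/(1−ε) = 88.4 kΩ × 0.0500/0.9500 = 4.65 kΩ.
(Any R1, R2 with R2/(R1+R2) = 0.320 and R1‖R2 ≤ 4.65 kΩ will meet the spec.)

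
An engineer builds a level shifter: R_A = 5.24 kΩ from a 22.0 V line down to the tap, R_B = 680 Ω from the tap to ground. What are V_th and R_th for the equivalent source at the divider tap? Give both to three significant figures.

V_th is the open-circuit tap voltage: 22.0 × 680/(5240 + 680) = 2.53 V.
With the supply zeroed, R_A and R_B appear in parallel from the tap: R_th = R_A‖R_B = (5240 × 680)/5920 = 602 Ω.

V_th = 2.53 V, R_th = 602 Ω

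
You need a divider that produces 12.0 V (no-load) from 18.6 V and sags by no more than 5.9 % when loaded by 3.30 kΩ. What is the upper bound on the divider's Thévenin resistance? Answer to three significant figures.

Loading drop = R_th/(R_th + R_L) ≤ 0.0590, so R_th ≤ R_L · ε/(1−ε) = 3.30 kΩ × 0.0590/0.9410 = 207 Ω.
(Any R1, R2 with R2/(R1+R2) = 0.645 and R1‖R2 ≤ 207 Ω will meet the spec.)

R_th ≤ 207 Ω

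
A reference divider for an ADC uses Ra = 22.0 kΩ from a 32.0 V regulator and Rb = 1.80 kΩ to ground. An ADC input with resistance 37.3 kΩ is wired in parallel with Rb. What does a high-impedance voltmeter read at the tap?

V_out ≈ 2.32 V

The load sits in parallel with Rb: Rb‖R_L = (1.80 × 37.3) / (1.80 + 37.3) = 1.717 kΩ.
V_out = 32.0 × 1.717 / (22.0 + 1.717) = 32.0 × 1.717/23.72 = 2.32 V.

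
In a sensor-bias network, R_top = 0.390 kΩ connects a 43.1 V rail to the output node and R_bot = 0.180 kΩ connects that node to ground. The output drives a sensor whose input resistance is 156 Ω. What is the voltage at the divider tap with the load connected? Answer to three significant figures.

The load sits in parallel with R_bot: R_bot‖R_L = (180 × 156) / (180 + 156) = 83.57 Ω.
V_out = 43.1 × 83.57 / (390 + 83.57) = 43.1 × 83.57/473.6 = 7.61 V.

V_out ≈ 7.61 V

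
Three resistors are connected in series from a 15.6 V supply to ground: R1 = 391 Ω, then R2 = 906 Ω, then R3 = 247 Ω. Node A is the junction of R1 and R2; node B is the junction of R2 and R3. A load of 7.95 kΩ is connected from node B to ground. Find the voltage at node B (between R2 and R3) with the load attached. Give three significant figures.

V ≈ 2.43 V

At node B, R3 is in parallel with the load: R3‖R_L = 239.6 Ω.
Below node A the resistance is R2 + (R3‖R_L) = 1146 Ω, so V_A = 15.6 × 1146/1537 = 11.63 V.
Then V_B = V_A × (R3‖R_L)/(R2 + R3‖R_L) = 11.63 × 239.6/1146 = 2.43 V.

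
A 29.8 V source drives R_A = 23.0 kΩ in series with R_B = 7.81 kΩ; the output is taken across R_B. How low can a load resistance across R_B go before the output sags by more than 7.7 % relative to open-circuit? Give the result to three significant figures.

Output resistance R_th = R_A‖R_B = (23.0 × 7.81)/30.81 = 5.830 kΩ.
The fractional drop is R_th/(R_th + R_L); requiring this ≤ 0.0770 gives R_L ≥ R_th(1/0.0770 − 1) = 5.830 × 11.99 = 69.9 kΩ.

R_L(min) ≈ 69.9 kΩ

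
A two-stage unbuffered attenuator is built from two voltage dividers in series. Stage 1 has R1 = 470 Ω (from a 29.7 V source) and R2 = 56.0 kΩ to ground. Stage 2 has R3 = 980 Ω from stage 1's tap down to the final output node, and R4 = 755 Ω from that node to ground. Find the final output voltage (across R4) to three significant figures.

Stage 2 presents R3+R4 = 1735 Ω as a load on stage 1's tap.
Stage 1's lower leg becomes R2‖(R3+R4) = 1683 Ω, so V_mid = 29.7 × 1683/2153 = 23.22 V.
Stage 2 is itself unloaded: V_out = V_mid × R4/(R3+R4) = 23.22 × 755/1735 = 10.1 V.

V_out ≈ 10.1 V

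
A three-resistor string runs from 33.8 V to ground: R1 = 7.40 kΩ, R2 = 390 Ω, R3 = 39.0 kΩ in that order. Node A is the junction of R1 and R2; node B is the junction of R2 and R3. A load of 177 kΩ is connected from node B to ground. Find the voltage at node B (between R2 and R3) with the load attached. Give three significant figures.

At node B, R3 is in parallel with the load: R3‖R_L = 31960 Ω.
Below node A the resistance is R2 + (R3‖R_L) = 32350 Ω, so V_A = 33.8 × 32350/39750 = 27.51 V.
Then V_B = V_A × (R3‖R_L)/(R2 + R3‖R_L) = 27.51 × 31960/32350 = 27.2 V.

V ≈ 27.2 V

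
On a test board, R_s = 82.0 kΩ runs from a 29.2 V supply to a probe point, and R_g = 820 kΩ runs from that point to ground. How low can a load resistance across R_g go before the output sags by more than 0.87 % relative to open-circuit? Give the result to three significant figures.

Output resistance R_th = R_s‖R_g = (82.0 × 820)/902.0 = 74.55 kΩ.
The fractional drop is R_th/(R_th + R_L); requiring this ≤ 0.00870 gives R_L ≥ R_th(1/0.00870 − 1) = 74.55 × 113.9 = 8.49 MΩ.

R_L(min) ≈ 8.49 MΩ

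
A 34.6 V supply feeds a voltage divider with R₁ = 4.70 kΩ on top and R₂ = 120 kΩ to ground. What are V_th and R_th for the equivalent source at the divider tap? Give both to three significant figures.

V_th is the open-circuit tap voltage: 34.6 × 120/(4.70 + 120) = 33.3 V.
With the supply zeroed, R₁ and R₂ appear in parallel from the tap: R_th = R₁‖R₂ = (4.70 × 120)/124.7 = 4.52 kΩ.

V_th = 33.3 V, R_th = 4.52 kΩ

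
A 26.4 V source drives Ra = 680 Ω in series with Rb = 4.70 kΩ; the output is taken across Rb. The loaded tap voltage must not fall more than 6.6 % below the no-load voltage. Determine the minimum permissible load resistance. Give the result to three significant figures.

R_L(min) ≈ 8.41 kΩ

Output resistance R_th = Ra‖Rb = (680 × 4700)/5380 = 594.1 Ω.
The fractional drop is R_th/(R_th + R_L); requiring this ≤ 0.0660 gives R_L ≥ R_th(1/0.0660 − 1) = 594.1 × 14.15 = 8.41 kΩ.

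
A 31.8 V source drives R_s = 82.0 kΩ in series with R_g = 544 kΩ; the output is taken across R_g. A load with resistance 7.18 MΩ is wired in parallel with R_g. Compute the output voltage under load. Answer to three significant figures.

The load sits in parallel with R_g: R_g‖R_L = (544 × 7180) / (544 + 7180) = 505.7 kΩ.
V_out = 31.8 × 505.7 / (82.0 + 505.7) = 31.8 × 505.7/587.7 = 27.4 V.

V_out ≈ 27.4 V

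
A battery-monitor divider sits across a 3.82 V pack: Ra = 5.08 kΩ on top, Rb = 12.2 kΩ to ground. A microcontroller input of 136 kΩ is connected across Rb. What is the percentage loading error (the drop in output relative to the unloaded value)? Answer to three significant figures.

2.57 %

The divider's output (Thévenin) resistance is Ra‖Rb = 3.587 kΩ.
Fractional drop under load = R_th/(R_th + R_L) = 3.587 / (3.587 + 136) = 0.02569.
So the output falls by 2.57 %.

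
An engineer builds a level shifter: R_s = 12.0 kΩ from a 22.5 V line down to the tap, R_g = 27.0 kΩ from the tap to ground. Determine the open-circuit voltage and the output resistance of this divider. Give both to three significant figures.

V_th is the open-circuit tap voltage: 22.5 × 27.0/(12.0 + 27.0) = 15.6 V.
With the supply zeroed, R_s and R_g appear in parallel from the tap: R_th = R_s‖R_g = (12.0 × 27.0)/39.00 = 8.31 kΩ.

V_th = 15.6 V, R_th = 8.31 kΩ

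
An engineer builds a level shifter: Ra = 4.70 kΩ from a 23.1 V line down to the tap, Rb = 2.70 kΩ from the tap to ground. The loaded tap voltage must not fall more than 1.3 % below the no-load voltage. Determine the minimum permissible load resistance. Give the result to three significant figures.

Output resistance R_th = Ra‖Rb = (4.70 × 2.70)/7.400 = 1.715 kΩ.
The fractional drop is R_th/(R_th + R_L); requiring this ≤ 0.0130 gives R_L ≥ R_th(1/0.0130 − 1) = 1.715 × 75.92 = 130 kΩ.

R_L(min) ≈ 130 kΩ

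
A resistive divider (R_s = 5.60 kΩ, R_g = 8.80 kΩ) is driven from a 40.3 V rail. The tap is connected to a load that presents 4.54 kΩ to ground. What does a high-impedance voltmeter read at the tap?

The load sits in parallel with R_g: R_g‖R_L = (8.80 × 4.54) / (8.80 + 4.54) = 2.995 kΩ.
V_out = 40.3 × 2.995 / (5.60 + 2.995) = 40.3 × 2.995/8.595 = 14.0 V.

V_out ≈ 14.0 V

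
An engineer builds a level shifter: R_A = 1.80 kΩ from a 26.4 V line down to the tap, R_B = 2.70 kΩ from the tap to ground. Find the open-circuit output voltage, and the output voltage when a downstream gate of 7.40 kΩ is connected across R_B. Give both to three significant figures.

Unloaded: 15.8 V; loaded: 13.8 V

Open-circuit: V = 26.4 × 2.70/(1.80 + 2.70) = 15.8 V.
With the load, R_B becomes R_B‖R_L = 1.978 kΩ, so V = 26.4 × 1.978/3.778 = 13.8 V.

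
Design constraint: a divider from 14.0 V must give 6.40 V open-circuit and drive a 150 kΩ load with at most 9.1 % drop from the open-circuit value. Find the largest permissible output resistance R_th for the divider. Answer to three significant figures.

Loading drop = R_th/(R_th + R_L) ≤ 0.0910, so R_th ≤ R_L · ε/(1−ε) = 150 kΩ × 0.0910/0.9090 = 15.0 kΩ.
(Any R1, R2 with R2/(R1+R2) = 0.457 and R1‖R2 ≤ 15.0 kΩ will meet the spec.)

R_th ≤ 15.0 kΩ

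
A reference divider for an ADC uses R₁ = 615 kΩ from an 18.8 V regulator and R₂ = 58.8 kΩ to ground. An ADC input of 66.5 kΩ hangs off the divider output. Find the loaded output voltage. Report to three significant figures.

The load sits in parallel with R₂: R₂‖R_L = (58.8 × 66.5) / (58.8 + 66.5) = 31.21 kΩ.
V_out = 18.8 × 31.21 / (615 + 31.21) = 18.8 × 31.21/646.2 = 0.908 V.

V_out ≈ 0.908 V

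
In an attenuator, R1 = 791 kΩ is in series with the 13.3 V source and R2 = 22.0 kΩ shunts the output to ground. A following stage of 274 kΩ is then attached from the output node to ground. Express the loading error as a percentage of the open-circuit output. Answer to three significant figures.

7.25 %

The divider's output (Thévenin) resistance is R1‖R2 = 21.40 kΩ.
Fractional drop under load = R_th/(R_th + R_L) = 21.40 / (21.40 + 274) = 0.07246.
So the output falls by 7.25 %.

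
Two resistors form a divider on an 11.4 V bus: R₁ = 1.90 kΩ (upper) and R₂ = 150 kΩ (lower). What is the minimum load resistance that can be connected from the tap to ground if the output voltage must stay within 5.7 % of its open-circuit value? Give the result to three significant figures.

Output resistance R_th = R₁‖R₂ = (1.90 × 150)/151.9 = 1.876 kΩ.
The fractional drop is R_th/(R_th + R_L); requiring this ≤ 0.0570 gives R_L ≥ R_th(1/0.0570 − 1) = 1.876 × 16.54 = 31.0 kΩ.

R_L(min) ≈ 31.0 kΩ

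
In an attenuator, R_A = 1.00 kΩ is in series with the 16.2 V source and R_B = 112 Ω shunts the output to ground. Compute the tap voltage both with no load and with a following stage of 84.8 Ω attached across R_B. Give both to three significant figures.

Open-circuit: V = 16.2 × 112/(1000 + 112) = 1.63 V.
With the load, R_B becomes R_B‖R_L = 48.26 Ω, so V = 16.2 × 48.26/1048 = 0.746 V.

Unloaded: 1.63 V; loaded: 0.746 V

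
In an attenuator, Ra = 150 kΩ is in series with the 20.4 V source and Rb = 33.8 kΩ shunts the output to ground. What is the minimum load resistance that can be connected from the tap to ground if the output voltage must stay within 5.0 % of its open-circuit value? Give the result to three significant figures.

Output resistance R_th = Ra‖Rb = (150 × 33.8)/183.8 = 27.58 kΩ.
The fractional drop is R_th/(R_th + R_L); requiring this ≤ 0.0500 gives R_L ≥ R_th(1/0.0500 − 1) = 27.58 × 19.00 = 524 kΩ.

R_L(min) ≈ 524 kΩ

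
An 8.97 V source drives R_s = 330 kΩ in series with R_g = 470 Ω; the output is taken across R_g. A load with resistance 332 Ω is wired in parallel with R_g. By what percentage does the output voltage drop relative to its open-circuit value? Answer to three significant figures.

Unloaded V = 8.97 × 470/330500 = 0.01276 V.
Loaded: R_g‖R_L = 194.6 Ω, giving V = 8.97 × 194.6/330200 = 0.005285 V.
Drop = (0.01276 − 0.005285) / 0.01276 = 58.6 %.

58.6 %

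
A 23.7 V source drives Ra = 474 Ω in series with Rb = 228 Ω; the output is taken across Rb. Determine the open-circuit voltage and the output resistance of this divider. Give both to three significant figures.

V_th is the open-circuit tap voltage: 23.7 × 228/(474 + 228) = 7.70 V.
With the supply zeroed, Ra and Rb appear in parallel from the tap: R_th = Ra‖Rb = (474 × 228)/702.0 = 154 Ω.

V_th = 7.70 V, R_th = 154 Ω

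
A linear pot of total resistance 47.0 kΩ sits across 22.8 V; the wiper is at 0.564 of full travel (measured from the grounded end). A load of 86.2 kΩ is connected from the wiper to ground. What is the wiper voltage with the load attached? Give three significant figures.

V ≈ 11.3 V

The wiper splits the pot into (1−α)R = 20.49 kΩ above and αR = 26.51 kΩ below.
Lower section ‖ load = 20.27 kΩ.
V_wiper = 22.8 × 20.27/(20.49 + 20.27) = 11.3 V.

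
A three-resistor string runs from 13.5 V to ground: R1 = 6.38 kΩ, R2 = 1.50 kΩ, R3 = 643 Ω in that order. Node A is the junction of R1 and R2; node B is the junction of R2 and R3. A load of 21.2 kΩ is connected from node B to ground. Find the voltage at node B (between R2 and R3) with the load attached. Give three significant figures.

V ≈ 0.991 V

At node B, R3 is in parallel with the load: R3‖R_L = 624.1 Ω.
Below node A the resistance is R2 + (R3‖R_L) = 2124 Ω, so V_A = 13.5 × 2124/8504 = 3.372 V.
Then V_B = V_A × (R3‖R_L)/(R2 + R3‖R_L) = 3.372 × 624.1/2124 = 0.991 V.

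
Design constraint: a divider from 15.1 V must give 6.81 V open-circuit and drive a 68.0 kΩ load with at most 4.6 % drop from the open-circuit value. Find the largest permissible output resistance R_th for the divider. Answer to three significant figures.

R_th ≤ 3.28 kΩ

Loading drop = R_th/(R_th + R_L) ≤ 0.0460, so R_th ≤ R_L · ε/(1−ε) = 68.0 kΩ × 0.0460/0.9540 = 3.28 kΩ.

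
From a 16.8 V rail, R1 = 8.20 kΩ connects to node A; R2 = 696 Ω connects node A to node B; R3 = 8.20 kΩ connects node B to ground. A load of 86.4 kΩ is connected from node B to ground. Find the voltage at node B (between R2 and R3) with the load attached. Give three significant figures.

V ≈ 7.68 V

At node B, R3 is in parallel with the load: R3‖R_L = 7489 Ω.
Below node A the resistance is R2 + (R3‖R_L) = 8185 Ω, so V_A = 16.8 × 8185/16390 = 8.392 V.
Then V_B = V_A × (R3‖R_L)/(R2 + R3‖R_L) = 8.392 × 7489/8185 = 7.68 V.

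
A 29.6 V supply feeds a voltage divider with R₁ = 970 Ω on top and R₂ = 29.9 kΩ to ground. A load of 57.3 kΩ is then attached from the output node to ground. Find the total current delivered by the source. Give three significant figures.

I ≈ 1.44 mA

R₂‖R_L = 19650 Ω, so the source sees R₁ + R₂‖R_L = 20620 Ω.
I = 29.6 V / 20620 Ω = 1.44 mA.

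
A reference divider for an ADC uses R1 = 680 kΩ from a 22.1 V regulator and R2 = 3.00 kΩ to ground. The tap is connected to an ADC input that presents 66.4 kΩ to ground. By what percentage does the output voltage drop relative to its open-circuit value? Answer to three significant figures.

4.30 %

The divider's output (Thévenin) resistance is R1‖R2 = 2.987 kΩ.
Fractional drop under load = R_th/(R_th + R_L) = 2.987 / (2.987 + 66.4) = 0.04305.
So the output falls by 4.30 %.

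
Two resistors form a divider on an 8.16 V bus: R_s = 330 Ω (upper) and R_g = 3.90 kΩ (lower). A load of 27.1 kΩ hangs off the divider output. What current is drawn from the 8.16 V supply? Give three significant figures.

I ≈ 2.18 mA

R_g‖R_L = 3409 Ω, so the source sees R_s + R_g‖R_L = 3739 Ω.
I = 8.16 V / 3739 Ω = 2.18 mA.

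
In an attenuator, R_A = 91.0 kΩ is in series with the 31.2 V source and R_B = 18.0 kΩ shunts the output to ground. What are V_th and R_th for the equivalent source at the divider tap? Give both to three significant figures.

V_th is the open-circuit tap voltage: 31.2 × 18.0/(91.0 + 18.0) = 5.15 V.
With the supply zeroed, R_A and R_B appear in parallel from the tap: R_th = R_A‖R_B = (91.0 × 18.0)/109.0 = 15.0 kΩ.

V_th = 5.15 V, R_th = 15.0 kΩ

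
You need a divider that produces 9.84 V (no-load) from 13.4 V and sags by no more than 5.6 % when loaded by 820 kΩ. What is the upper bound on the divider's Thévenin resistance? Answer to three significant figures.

R_th ≤ 48.6 kΩ

Loading drop = R_th/(R_th + R_L) ≤ 0.0560, so R_th ≤ R_L · ε/(1−ε) = 820 kΩ × 0.0560/0.9440 = 48.6 kΩ.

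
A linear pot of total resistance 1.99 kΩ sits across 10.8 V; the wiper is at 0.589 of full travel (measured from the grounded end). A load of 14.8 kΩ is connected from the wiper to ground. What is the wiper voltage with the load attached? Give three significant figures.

V ≈ 6.16 V

The wiper splits the pot into (1−α)R = 817.9 Ω above and αR = 1172 Ω below.
Lower section ‖ load = 1086 Ω.
V_wiper = 10.8 × 1086/(817.9 + 1086) = 6.16 V.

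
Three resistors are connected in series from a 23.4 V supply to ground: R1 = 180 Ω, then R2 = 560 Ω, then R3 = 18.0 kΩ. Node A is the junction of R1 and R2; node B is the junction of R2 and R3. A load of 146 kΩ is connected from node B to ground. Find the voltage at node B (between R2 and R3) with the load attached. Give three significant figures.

At node B, R3 is in parallel with the load: R3‖R_L = 16020 Ω.
Below node A the resistance is R2 + (R3‖R_L) = 16580 Ω, so V_A = 23.4 × 16580/16760 = 23.15 V.
Then V_B = V_A × (R3‖R_L)/(R2 + R3‖R_L) = 23.15 × 16020/16580 = 22.4 V.

V ≈ 22.4 V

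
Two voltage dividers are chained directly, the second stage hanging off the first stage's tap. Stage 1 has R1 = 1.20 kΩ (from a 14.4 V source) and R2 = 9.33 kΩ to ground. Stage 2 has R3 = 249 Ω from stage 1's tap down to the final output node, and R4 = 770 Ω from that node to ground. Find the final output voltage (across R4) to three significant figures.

V_out ≈ 4.72 V

Stage 2 presents R3+R4 = 1019 Ω as a load on stage 1's tap.
Stage 1's lower leg becomes R2‖(R3+R4) = 918.7 Ω, so V_mid = 14.4 × 918.7/2119 = 6.244 V.
Stage 2 is itself unloaded: V_out = V_mid × R4/(R3+R4) = 6.244 × 770/1019 = 4.72 V.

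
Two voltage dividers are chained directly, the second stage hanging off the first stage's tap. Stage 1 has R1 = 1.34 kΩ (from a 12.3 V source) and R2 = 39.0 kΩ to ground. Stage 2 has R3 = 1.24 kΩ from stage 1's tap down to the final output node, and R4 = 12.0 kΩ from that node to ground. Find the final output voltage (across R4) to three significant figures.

Stage 2 presents R3+R4 = 13.24 kΩ as a load on stage 1's tap.
Stage 1's lower leg becomes R2‖(R3+R4) = 9.884 kΩ, so V_mid = 12.3 × 9.884/11.22 = 10.83 V.
Stage 2 is itself unloaded: V_out = V_mid × R4/(R3+R4) = 10.83 × 12.0/13.24 = 9.82 V.

V_out ≈ 9.82 V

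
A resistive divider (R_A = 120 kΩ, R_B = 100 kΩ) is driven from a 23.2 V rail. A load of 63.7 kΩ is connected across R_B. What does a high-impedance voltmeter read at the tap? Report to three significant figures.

V_out ≈ 5.68 V

The load sits in parallel with R_B: R_B‖R_L = (100 × 63.7) / (100 + 63.7) = 38.91 kΩ.
V_out = 23.2 × 38.91 / (120 + 38.91) = 23.2 × 38.91/158.9 = 5.68 V.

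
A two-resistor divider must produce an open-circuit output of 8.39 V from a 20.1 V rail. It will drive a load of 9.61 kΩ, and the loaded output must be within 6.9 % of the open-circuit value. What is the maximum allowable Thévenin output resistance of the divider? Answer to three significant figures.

R_th ≤ 712 Ω

Loading drop = R_th/(R_th + R_L) ≤ 0.0690, so R_th ≤ R_L · ε/(1−ε) = 9.61 kΩ × 0.0690/0.9310 = 712 Ω.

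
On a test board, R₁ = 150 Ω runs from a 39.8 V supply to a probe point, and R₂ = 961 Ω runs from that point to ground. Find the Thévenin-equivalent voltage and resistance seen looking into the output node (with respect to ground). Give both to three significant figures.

V_th = 34.4 V, R_th = 130 Ω

V_th is the open-circuit tap voltage: 39.8 × 961/(150 + 961) = 34.4 V.
With the supply zeroed, R₁ and R₂ appear in parallel from the tap: R_th = R₁‖R₂ = (150 × 961)/1111 = 130 Ω.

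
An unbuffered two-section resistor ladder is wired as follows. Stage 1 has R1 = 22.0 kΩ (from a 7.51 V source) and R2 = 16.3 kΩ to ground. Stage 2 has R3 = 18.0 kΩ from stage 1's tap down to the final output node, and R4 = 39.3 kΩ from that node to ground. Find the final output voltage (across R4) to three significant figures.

V_out ≈ 1.88 V

Stage 2 presents R3+R4 = 57.30 kΩ as a load on stage 1's tap.
Stage 1's lower leg becomes R2‖(R3+R4) = 12.69 kΩ, so V_mid = 7.51 × 12.69/34.69 = 2.747 V.
Stage 2 is itself unloaded: V_out = V_mid × R4/(R3+R4) = 2.747 × 39.3/57.30 = 1.88 V.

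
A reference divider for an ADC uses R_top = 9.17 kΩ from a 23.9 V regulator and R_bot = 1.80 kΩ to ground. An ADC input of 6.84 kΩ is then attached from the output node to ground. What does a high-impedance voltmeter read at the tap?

The load sits in parallel with R_bot: R_bot‖R_L = (1.80 × 6.84) / (1.80 + 6.84) = 1.425 kΩ.
V_out = 23.9 × 1.425 / (9.17 + 1.425) = 23.9 × 1.425/10.60 = 3.21 V.
(Unloaded it would have been 3.92 V.)

V_out ≈ 3.21 V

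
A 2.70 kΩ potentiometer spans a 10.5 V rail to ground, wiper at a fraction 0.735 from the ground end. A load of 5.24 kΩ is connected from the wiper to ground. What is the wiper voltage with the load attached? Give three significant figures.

V ≈ 7.01 V

The wiper splits the pot into (1−α)R = 715.5 Ω above and αR = 1984 Ω below.
Lower section ‖ load = 1439 Ω.
V_wiper = 10.5 × 1439/(715.5 + 1439) = 7.01 V.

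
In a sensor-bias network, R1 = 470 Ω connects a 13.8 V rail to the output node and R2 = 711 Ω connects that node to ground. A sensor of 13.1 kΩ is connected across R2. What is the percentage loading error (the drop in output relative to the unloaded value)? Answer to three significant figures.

2.11 %

The divider's output (Thévenin) resistance is R1‖R2 = 283.0 Ω.
Fractional drop under load = R_th/(R_th + R_L) = 283.0 / (283.0 + 13100) = 0.02114.
So the output falls by 2.11 %.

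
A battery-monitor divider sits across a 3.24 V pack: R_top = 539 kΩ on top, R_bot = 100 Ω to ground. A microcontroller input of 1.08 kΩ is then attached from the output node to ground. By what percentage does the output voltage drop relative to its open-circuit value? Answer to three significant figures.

Unloaded V = 3.24 × 100/539100 = 0.00060100 V.
Loaded: R_bot‖R_L = 91.53 Ω, giving V = 3.24 × 91.53/539100 = 0.00055008 V.
Drop = (0.00060100 − 0.00055008) / 0.00060100 = 8.47 %.

8.47 %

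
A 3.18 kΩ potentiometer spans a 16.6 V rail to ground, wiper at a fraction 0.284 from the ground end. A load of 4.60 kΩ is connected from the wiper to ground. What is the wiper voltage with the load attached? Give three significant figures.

The wiper splits the pot into (1−α)R = 2277 Ω above and αR = 903.1 Ω below.
Lower section ‖ load = 754.9 Ω.
V_wiper = 16.6 × 754.9/(2277 + 754.9) = 4.13 V.

V ≈ 4.13 V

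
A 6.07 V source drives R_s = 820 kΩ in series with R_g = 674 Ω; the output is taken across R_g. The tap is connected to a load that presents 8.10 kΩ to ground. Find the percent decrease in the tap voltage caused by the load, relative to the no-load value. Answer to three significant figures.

The divider's output (Thévenin) resistance is R_s‖R_g = 673.4 Ω.
Fractional drop under load = R_th/(R_th + R_L) = 673.4 / (673.4 + 8100) = 0.07676.
So the output falls by 7.68 %.

7.68 %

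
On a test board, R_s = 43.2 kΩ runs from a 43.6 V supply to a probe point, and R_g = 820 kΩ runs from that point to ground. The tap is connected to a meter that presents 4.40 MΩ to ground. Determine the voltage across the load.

The load sits in parallel with R_g: R_g‖R_L = (820 × 4400) / (820 + 4400) = 691.2 kΩ.
V_out = 43.6 × 691.2 / (43.2 + 691.2) = 43.6 × 691.2/734.4 = 41.0 V.

V_out ≈ 41.0 V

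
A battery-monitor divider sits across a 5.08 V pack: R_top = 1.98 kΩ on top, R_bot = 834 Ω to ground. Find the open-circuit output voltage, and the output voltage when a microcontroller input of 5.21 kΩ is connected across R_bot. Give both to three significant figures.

Unloaded: 1.51 V; loaded: 1.35 V

Open-circuit: V = 5.08 × 834/(1980 + 834) = 1.51 V.
With the load, R_bot becomes R_bot‖R_L = 718.9 Ω, so V = 5.08 × 718.9/2699 = 1.35 V.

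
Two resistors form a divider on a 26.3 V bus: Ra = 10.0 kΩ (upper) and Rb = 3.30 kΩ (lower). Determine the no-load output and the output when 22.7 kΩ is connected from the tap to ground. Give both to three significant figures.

Open-circuit: V = 26.3 × 3.30/(10.0 + 3.30) = 6.53 V.
With the load, Rb becomes Rb‖R_L = 2.881 kΩ, so V = 26.3 × 2.881/12.88 = 5.88 V.

Unloaded: 6.53 V; loaded: 5.88 V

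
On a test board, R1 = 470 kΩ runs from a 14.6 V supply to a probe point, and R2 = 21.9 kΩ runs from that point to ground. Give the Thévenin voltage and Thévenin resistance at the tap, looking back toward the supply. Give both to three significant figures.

V_th is the open-circuit tap voltage: 14.6 × 21.9/(470 + 21.9) = 0.650 V.
With the supply zeroed, R1 and R2 appear in parallel from the tap: R_th = R1‖R2 = (470 × 21.9)/491.9 = 20.9 kΩ.

V_th = 0.650 V, R_th = 20.9 kΩ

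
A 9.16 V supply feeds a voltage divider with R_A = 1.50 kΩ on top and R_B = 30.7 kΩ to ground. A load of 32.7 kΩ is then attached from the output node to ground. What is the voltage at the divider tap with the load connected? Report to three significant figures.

V_out ≈ 8.37 V

The load sits in parallel with R_B: R_B‖R_L = (30.7 × 32.7) / (30.7 + 32.7) = 15.83 kΩ.
V_out = 9.16 × 15.83 / (1.50 + 15.83) = 9.16 × 15.83/17.33 = 8.37 V.
(Unloaded it would have been 8.73 V.)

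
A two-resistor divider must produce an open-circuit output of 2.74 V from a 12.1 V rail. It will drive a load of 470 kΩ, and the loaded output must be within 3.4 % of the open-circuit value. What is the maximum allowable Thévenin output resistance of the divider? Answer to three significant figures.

Loading drop = R_th/(R_th + R_L) ≤ 0.0340, so R_th ≤ R_L · ε/(1−ε) = 470 kΩ × 0.0340/0.9660 = 16.5 kΩ.

R_th ≤ 16.5 kΩ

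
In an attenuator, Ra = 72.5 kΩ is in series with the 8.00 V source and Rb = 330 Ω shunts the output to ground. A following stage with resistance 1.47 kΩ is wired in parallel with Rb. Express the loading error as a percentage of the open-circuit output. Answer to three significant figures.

The divider's output (Thévenin) resistance is Ra‖Rb = 328.5 Ω.
Fractional drop under load = R_th/(R_th + R_L) = 328.5 / (328.5 + 1470) = 0.1827.
So the output falls by 18.3 %.

18.3 %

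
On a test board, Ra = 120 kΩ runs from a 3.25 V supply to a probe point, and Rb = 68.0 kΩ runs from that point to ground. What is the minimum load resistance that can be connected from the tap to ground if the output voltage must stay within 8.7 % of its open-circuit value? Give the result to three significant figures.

Output resistance R_th = Ra‖Rb = (120 × 68.0)/188.0 = 43.40 kΩ.
The fractional drop is R_th/(R_th + R_L); requiring this ≤ 0.0870 gives R_L ≥ R_th(1/0.0870 − 1) = 43.40 × 10.49 = 455 kΩ.

R_L(min) ≈ 455 kΩ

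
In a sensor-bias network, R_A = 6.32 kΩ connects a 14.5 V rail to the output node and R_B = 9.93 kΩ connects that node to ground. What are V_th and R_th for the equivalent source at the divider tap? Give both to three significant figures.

V_th is the open-circuit tap voltage: 14.5 × 9.93/(6.32 + 9.93) = 8.86 V.
With the supply zeroed, R_A and R_B appear in parallel from the tap: R_th = R_A‖R_B = (6.32 × 9.93)/16.25 = 3.86 kΩ.

V_th = 8.86 V, R_th = 3.86 kΩ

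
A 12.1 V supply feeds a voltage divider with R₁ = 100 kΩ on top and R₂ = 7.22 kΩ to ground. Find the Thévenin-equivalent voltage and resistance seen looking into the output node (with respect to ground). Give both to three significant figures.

V_th is the open-circuit tap voltage: 12.1 × 7.22/(100 + 7.22) = 0.815 V.
With the supply zeroed, R₁ and R₂ appear in parallel from the tap: R_th = R₁‖R₂ = (100 × 7.22)/107.2 = 6.73 kΩ.

V_th = 0.815 V, R_th = 6.73 kΩ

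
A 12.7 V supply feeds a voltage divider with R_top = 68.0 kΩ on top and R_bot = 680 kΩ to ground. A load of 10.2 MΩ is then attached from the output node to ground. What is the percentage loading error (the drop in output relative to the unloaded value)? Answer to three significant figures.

The divider's output (Thévenin) resistance is R_top‖R_bot = 61.82 kΩ.
Fractional drop under load = R_th/(R_th + R_L) = 61.82 / (61.82 + 10200) = 0.006024.
So the output falls by 0.602 %.

0.602 %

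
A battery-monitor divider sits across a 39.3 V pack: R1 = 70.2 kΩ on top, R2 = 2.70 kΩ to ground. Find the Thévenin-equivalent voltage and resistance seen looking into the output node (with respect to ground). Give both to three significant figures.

V_th is the open-circuit tap voltage: 39.3 × 2.70/(70.2 + 2.70) = 1.46 V.
With the supply zeroed, R1 and R2 appear in parallel from the tap: R_th = R1‖R2 = (70.2 × 2.70)/72.90 = 2.60 kΩ.

V_th = 1.46 V, R_th = 2.60 kΩ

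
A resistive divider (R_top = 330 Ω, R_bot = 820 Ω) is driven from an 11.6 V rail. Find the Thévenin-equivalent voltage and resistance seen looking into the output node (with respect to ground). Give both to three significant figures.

V_th = 8.27 V, R_th = 235 Ω

V_th is the open-circuit tap voltage: 11.6 × 820/(330 + 820) = 8.27 V.
With the supply zeroed, R_top and R_bot appear in parallel from the tap: R_th = R_top‖R_bot = (330 × 820)/1150 = 235 Ω.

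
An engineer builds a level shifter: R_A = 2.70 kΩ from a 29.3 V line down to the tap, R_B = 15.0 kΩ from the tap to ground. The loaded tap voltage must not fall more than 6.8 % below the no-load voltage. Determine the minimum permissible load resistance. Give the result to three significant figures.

Output resistance R_th = R_A‖R_B = (2.70 × 15.0)/17.70 = 2.288 kΩ.
The fractional drop is R_th/(R_th + R_L); requiring this ≤ 0.0680 gives R_L ≥ R_th(1/0.0680 − 1) = 2.288 × 13.71 = 31.4 kΩ.

R_L(min) ≈ 31.4 kΩ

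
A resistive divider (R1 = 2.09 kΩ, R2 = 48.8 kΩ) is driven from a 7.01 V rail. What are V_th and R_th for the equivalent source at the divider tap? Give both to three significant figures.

V_th = 6.72 V, R_th = 2.00 kΩ

V_th is the open-circuit tap voltage: 7.01 × 48.8/(2.09 + 48.8) = 6.72 V.
With the supply zeroed, R1 and R2 appear in parallel from the tap: R_th = R1‖R2 = (2.09 × 48.8)/50.89 = 2.00 kΩ.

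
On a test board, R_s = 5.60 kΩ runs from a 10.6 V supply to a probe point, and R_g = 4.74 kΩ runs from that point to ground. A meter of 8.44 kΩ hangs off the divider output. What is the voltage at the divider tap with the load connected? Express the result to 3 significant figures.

V_out ≈ 3.73 V

The load sits in parallel with R_g: R_g‖R_L = (4.74 × 8.44) / (4.74 + 8.44) = 3.035 kΩ.
V_out = 10.6 × 3.035 / (5.60 + 3.035) = 10.6 × 3.035/8.635 = 3.73 V.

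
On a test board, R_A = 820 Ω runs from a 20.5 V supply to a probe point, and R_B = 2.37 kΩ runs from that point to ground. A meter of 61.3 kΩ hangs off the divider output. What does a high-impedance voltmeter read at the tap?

The load sits in parallel with R_B: R_B‖R_L = (2370 × 61300) / (2370 + 61300) = 2282 Ω.
V_out = 20.5 × 2282 / (820 + 2282) = 20.5 × 2282/3102 = 15.1 V.

V_out ≈ 15.1 V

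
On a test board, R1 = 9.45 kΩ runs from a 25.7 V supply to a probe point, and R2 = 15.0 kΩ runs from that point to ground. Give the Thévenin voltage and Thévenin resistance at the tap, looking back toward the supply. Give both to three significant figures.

V_th is the open-circuit tap voltage: 25.7 × 15.0/(9.45 + 15.0) = 15.8 V.
With the supply zeroed, R1 and R2 appear in parallel from the tap: R_th = R1‖R2 = (9.45 × 15.0)/24.45 = 5.80 kΩ.

V_th = 15.8 V, R_th = 5.80 kΩ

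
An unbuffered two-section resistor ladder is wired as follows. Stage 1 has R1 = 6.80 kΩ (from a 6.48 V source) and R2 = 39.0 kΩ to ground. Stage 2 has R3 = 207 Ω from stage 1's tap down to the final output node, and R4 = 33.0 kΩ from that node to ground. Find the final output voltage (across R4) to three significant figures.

Stage 2 presents R3+R4 = 33210 Ω as a load on stage 1's tap.
Stage 1's lower leg becomes R2‖(R3+R4) = 17940 Ω, so V_mid = 6.48 × 17940/24740 = 4.699 V.
Stage 2 is itself unloaded: V_out = V_mid × R4/(R3+R4) = 4.699 × 33000/33210 = 4.67 V.

V_out ≈ 4.67 V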